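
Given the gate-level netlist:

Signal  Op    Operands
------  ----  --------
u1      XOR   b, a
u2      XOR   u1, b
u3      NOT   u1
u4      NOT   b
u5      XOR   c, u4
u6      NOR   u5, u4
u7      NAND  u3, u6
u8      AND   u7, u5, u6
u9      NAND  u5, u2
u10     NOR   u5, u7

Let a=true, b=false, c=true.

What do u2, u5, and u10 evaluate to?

u1 = b XOR a = false XOR true = true
u2 = u1 XOR b = true XOR false = true
u3 = NOT u1 = NOT true = false
u4 = NOT b = NOT false = true
u5 = c XOR u4 = true XOR true = false
u6 = u5 NOR u4 = false NOR true = false
u7 = u3 NAND u6 = false NAND false = true
u10 = u5 NOR u7 = false NOR true = false

u2 = true, u5 = false, u10 = false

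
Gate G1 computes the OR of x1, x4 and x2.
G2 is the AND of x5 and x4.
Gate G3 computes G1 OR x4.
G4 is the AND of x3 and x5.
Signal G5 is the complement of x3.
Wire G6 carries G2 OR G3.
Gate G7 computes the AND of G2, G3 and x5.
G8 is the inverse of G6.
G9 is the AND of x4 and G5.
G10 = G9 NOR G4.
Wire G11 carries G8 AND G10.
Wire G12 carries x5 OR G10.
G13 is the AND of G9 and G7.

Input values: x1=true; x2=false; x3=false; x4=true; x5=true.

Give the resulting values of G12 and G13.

G1 = x1 OR x4 OR x2 = true OR true OR false = true
G2 = x5 AND x4 = true AND true = true
G3 = G1 OR x4 = true OR true = true
G4 = x3 AND x5 = false AND true = false
G5 = NOT x3 = NOT false = true
G7 = G2 AND G3 AND x5 = true AND true AND true = true
G9 = x4 AND G5 = true AND true = true
G10 = G9 NOR G4 = true NOR false = false
G12 = x5 OR G10 = true OR false = true
G13 = G9 AND G7 = true AND true = true

G12 = true  G13 = true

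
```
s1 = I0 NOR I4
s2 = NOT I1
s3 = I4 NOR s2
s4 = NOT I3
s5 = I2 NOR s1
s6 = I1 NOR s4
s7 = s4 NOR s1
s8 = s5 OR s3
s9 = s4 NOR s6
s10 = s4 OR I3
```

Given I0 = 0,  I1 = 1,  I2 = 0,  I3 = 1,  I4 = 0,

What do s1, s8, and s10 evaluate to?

s1 = 1, s8 = 1, s10 = 1

s1 = I0 NOR I4 = 0 NOR 0 = 1
s2 = NOT I1 = NOT 1 = 0
s3 = I4 NOR s2 = 0 NOR 0 = 1
s4 = NOT I3 = NOT 1 = 0
s5 = I2 NOR s1 = 0 NOR 1 = 0
s8 = s5 OR s3 = 0 OR 1 = 1
s10 = s4 OR I3 = 0 OR 1 = 1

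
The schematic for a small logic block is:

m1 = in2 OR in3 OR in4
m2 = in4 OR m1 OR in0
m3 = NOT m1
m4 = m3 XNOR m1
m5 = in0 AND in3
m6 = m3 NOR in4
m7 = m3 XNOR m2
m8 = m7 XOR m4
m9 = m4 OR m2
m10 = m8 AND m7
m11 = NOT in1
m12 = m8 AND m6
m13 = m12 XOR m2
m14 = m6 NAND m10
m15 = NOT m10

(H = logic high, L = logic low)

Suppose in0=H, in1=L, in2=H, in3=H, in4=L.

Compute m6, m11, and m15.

m6 = H, m11 = H, m15 = H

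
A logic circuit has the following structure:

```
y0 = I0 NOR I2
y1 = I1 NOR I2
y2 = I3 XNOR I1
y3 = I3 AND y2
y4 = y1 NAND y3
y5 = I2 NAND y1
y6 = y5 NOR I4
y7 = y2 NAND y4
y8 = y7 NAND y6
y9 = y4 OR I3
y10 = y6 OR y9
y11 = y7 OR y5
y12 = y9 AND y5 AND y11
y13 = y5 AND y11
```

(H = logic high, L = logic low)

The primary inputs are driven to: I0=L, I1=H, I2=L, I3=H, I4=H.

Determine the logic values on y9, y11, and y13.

y9 = H, y11 = H, y13 = H

y1 = I1 NOR I2 = H NOR L = L
y2 = I3 XNOR I1 = H XNOR H = H
y3 = I3 AND y2 = H AND H = H
y4 = y1 NAND y3 = L NAND H = H
y5 = I2 NAND y1 = L NAND L = H
y7 = y2 NAND y4 = H NAND H = L
y9 = y4 OR I3 = H OR H = H
y11 = y7 OR y5 = L OR H = H
y13 = y5 AND y11 = H AND H = H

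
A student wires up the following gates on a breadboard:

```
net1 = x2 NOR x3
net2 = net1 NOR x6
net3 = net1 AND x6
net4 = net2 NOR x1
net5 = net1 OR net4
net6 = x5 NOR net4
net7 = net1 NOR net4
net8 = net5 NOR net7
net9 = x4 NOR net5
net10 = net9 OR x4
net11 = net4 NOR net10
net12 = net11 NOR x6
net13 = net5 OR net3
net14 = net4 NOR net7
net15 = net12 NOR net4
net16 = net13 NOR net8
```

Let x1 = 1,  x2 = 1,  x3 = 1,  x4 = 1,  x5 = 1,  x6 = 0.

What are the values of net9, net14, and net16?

net9 = 0, net14 = 0, net16 = 1

net1 = x2 NOR x3 = 1 NOR 1 = 0
net2 = net1 NOR x6 = 0 NOR 0 = 1
net3 = net1 AND x6 = 0 AND 0 = 0
net4 = net2 NOR x1 = 1 NOR 1 = 0
net5 = net1 OR net4 = 0 OR 0 = 0
net7 = net1 NOR net4 = 0 NOR 0 = 1
net8 = net5 NOR net7 = 0 NOR 1 = 0
net9 = x4 NOR net5 = 1 NOR 0 = 0
net13 = net5 OR net3 = 0 OR 0 = 0
net14 = net4 NOR net7 = 0 NOR 1 = 0
net16 = net13 NOR net8 = 0 NOR 0 = 1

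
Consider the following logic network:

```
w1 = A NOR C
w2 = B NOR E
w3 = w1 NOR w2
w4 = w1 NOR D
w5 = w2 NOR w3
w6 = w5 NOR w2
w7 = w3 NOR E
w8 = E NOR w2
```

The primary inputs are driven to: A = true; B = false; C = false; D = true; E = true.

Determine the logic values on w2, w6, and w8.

w2 = false  w6 = true  w8 = false

w1 = A NOR C = true NOR false = false
w2 = B NOR E = false NOR true = false
w3 = w1 NOR w2 = false NOR false = true
w5 = w2 NOR w3 = false NOR true = false
w6 = w5 NOR w2 = false NOR false = true
w8 = E NOR w2 = true NOR false = false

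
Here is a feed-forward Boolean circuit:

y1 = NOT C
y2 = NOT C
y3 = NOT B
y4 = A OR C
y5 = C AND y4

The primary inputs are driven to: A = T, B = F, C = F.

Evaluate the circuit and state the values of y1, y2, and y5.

y1 = T, y2 = T, y5 = F

y1 = NOT C = NOT F = T
y2 = NOT C = NOT F = T
y4 = A OR C = T OR F = T
y5 = C AND y4 = F AND T = F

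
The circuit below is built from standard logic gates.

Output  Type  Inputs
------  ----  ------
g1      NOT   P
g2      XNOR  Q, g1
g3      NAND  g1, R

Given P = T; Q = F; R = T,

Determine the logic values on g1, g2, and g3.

g1 = NOT P = NOT T = F
g2 = Q XNOR g1 = F XNOR F = T
g3 = g1 NAND R = F NAND T = T

g1 = F, g2 = T, g3 = T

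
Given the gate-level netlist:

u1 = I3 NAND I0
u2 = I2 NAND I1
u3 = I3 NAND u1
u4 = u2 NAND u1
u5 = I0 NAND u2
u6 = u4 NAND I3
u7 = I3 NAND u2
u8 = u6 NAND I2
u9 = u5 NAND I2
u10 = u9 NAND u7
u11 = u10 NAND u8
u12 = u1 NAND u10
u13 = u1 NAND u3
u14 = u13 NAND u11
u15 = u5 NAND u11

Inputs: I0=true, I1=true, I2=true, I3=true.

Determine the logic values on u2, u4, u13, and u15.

u2 = false  u4 = true  u13 = true  u15 = true

u1 = I3 NAND I0 = true NAND true = false
u2 = I2 NAND I1 = true NAND true = false
u3 = I3 NAND u1 = true NAND false = true
u4 = u2 NAND u1 = false NAND false = true
u5 = I0 NAND u2 = true NAND false = true
u6 = u4 NAND I3 = true NAND true = false
u7 = I3 NAND u2 = true NAND false = true
u8 = u6 NAND I2 = false NAND true = true
u9 = u5 NAND I2 = true NAND true = false
u10 = u9 NAND u7 = false NAND true = true
u11 = u10 NAND u8 = true NAND true = false
u13 = u1 NAND u3 = false NAND true = true
u15 = u5 NAND u11 = true NAND false = true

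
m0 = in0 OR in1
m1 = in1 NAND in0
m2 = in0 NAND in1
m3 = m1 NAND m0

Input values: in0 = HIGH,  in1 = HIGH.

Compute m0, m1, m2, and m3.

m0 = HIGH, m1 = LOW, m2 = LOW, m3 = HIGH

m0 = in0 OR in1 = HIGH OR HIGH = HIGH
m1 = in1 NAND in0 = HIGH NAND HIGH = LOW
m2 = in0 NAND in1 = HIGH NAND HIGH = LOW
m3 = m1 NAND m0 = LOW NAND HIGH = HIGH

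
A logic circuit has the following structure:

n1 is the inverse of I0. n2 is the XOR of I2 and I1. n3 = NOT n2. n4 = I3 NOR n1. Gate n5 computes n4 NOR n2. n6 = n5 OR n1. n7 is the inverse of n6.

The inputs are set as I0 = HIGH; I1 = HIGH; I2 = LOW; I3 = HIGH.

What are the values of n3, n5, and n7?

n1 = NOT I0 = NOT HIGH = LOW
n2 = I2 XOR I1 = LOW XOR HIGH = HIGH
n3 = NOT n2 = NOT HIGH = LOW
n4 = I3 NOR n1 = HIGH NOR LOW = LOW
n5 = n4 NOR n2 = LOW NOR HIGH = LOW
n6 = n5 OR n1 = LOW OR LOW = LOW
n7 = NOT n6 = NOT LOW = HIGH

n3 = LOW; n5 = LOW; n7 = HIGH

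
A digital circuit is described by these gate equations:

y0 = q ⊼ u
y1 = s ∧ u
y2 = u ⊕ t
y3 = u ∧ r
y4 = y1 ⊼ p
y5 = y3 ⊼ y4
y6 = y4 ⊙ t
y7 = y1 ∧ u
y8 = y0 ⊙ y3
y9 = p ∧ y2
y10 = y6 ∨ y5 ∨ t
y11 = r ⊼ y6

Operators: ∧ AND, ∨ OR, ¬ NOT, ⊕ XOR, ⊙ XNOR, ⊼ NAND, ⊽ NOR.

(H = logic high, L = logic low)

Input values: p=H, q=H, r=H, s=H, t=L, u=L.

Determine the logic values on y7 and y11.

y1 = s AND u = H AND L = L
y4 = y1 NAND p = L NAND H = H
y6 = y4 XNOR t = H XNOR L = L
y7 = y1 AND u = L AND L = L
y11 = r NAND y6 = H NAND L = H

y7 = L; y11 = H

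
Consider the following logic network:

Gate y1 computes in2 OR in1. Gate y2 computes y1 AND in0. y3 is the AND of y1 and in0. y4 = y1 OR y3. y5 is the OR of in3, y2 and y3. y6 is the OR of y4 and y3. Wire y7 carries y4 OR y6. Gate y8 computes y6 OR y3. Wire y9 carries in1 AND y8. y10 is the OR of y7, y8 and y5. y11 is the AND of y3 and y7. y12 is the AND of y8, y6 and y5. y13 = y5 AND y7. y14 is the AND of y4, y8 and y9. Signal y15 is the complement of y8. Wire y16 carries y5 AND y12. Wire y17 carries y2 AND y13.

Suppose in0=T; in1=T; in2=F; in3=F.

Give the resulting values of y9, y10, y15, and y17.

y9 = T  y10 = T  y15 = F  y17 = T

y1 = in2 OR in1 = F OR T = T
y2 = y1 AND in0 = T AND T = T
y3 = y1 AND in0 = T AND T = T
y4 = y1 OR y3 = T OR T = T
y5 = in3 OR y2 OR y3 = F OR T OR T = T
y6 = y4 OR y3 = T OR T = T
y7 = y4 OR y6 = T OR T = T
y8 = y6 OR y3 = T OR T = T
y9 = in1 AND y8 = T AND T = T
y10 = y7 OR y8 OR y5 = T OR T OR T = T
y13 = y5 AND y7 = T AND T = T
y15 = NOT y8 = NOT T = F
y17 = y2 AND y13 = T AND T = T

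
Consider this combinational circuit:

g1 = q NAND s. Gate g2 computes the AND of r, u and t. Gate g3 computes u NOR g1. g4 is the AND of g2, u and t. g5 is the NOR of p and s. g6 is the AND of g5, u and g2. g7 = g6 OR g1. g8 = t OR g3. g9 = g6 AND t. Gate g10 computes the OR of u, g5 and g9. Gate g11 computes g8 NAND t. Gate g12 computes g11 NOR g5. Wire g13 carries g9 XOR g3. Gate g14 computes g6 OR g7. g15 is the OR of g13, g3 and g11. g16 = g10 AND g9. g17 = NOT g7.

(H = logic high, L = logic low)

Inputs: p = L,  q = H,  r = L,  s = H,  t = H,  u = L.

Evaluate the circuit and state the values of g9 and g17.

g1 = q NAND s = H NAND H = L
g2 = r AND u AND t = L AND L AND H = L
g5 = p NOR s = L NOR H = L
g6 = g5 AND u AND g2 = L AND L AND L = L
g7 = g6 OR g1 = L OR L = L
g9 = g6 AND t = L AND H = L
g17 = NOT g7 = NOT L = H

g9 = L, g17 = H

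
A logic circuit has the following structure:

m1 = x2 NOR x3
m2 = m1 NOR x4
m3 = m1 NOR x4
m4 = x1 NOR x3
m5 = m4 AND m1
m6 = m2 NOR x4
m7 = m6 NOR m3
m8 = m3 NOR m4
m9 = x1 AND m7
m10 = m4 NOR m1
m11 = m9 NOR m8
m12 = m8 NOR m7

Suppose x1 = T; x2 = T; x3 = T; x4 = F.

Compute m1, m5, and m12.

m1 = F, m5 = F, m12 = T

m1 = x2 NOR x3 = T NOR T = F
m2 = m1 NOR x4 = F NOR F = T
m3 = m1 NOR x4 = F NOR F = T
m4 = x1 NOR x3 = T NOR T = F
m5 = m4 AND m1 = F AND F = F
m6 = m2 NOR x4 = T NOR F = F
m7 = m6 NOR m3 = F NOR T = F
m8 = m3 NOR m4 = T NOR F = F
m12 = m8 NOR m7 = F NOR F = T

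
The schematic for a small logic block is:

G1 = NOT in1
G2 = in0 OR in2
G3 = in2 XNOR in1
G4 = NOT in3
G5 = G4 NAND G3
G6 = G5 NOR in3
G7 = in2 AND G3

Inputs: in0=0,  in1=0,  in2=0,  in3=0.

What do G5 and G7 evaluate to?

G5 = 0, G7 = 0

G3 = in2 XNOR in1 = 0 XNOR 0 = 1
G4 = NOT in3 = NOT 0 = 1
G5 = G4 NAND G3 = 1 NAND 1 = 0
G7 = in2 AND G3 = 0 AND 1 = 0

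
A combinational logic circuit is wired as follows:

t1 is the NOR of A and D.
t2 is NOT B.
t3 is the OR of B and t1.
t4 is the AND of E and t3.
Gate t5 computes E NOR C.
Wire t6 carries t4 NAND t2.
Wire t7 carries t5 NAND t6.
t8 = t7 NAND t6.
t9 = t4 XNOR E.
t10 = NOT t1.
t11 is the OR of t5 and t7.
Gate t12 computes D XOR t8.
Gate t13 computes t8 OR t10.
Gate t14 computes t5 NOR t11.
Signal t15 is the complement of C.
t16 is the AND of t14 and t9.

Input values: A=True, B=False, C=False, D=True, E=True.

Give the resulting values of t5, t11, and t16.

t1 = A NOR D = True NOR True = False
t2 = NOT B = NOT False = True
t3 = B OR t1 = False OR False = False
t4 = E AND t3 = True AND False = False
t5 = E NOR C = True NOR False = False
t6 = t4 NAND t2 = False NAND True = True
t7 = t5 NAND t6 = False NAND True = True
t9 = t4 XNOR E = False XNOR True = False
t11 = t5 OR t7 = False OR True = True
t14 = t5 NOR t11 = False NOR True = False
t16 = t14 AND t9 = False AND False = False

t5 = False, t11 = True, t16 = False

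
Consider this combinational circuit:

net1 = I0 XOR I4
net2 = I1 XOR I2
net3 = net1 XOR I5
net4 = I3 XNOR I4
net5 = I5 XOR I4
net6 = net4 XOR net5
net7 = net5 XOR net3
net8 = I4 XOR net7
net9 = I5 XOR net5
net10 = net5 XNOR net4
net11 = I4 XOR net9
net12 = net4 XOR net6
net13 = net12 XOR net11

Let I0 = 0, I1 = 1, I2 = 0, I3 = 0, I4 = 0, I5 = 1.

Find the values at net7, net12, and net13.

net1 = I0 XOR I4 = 0 XOR 0 = 0
net3 = net1 XOR I5 = 0 XOR 1 = 1
net4 = I3 XNOR I4 = 0 XNOR 0 = 1
net5 = I5 XOR I4 = 1 XOR 0 = 1
net6 = net4 XOR net5 = 1 XOR 1 = 0
net7 = net5 XOR net3 = 1 XOR 1 = 0
net9 = I5 XOR net5 = 1 XOR 1 = 0
net11 = I4 XOR net9 = 0 XOR 0 = 0
net12 = net4 XOR net6 = 1 XOR 0 = 1
net13 = net12 XOR net11 = 1 XOR 0 = 1

net7 = 0, net12 = 1, net13 = 1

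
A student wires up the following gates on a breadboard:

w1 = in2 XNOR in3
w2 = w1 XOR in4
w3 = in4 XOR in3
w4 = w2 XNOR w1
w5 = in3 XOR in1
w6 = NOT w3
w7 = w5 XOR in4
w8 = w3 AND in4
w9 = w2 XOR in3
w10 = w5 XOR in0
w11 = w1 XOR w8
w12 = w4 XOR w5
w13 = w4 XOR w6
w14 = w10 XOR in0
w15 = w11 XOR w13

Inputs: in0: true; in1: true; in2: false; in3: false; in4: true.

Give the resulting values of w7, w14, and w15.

w1 = in2 XNOR in3 = false XNOR false = true
w2 = w1 XOR in4 = true XOR true = false
w3 = in4 XOR in3 = true XOR false = true
w4 = w2 XNOR w1 = false XNOR true = false
w5 = in3 XOR in1 = false XOR true = true
w6 = NOT w3 = NOT true = false
w7 = w5 XOR in4 = true XOR true = false
w8 = w3 AND in4 = true AND true = true
w10 = w5 XOR in0 = true XOR true = false
w11 = w1 XOR w8 = true XOR true = false
w13 = w4 XOR w6 = false XOR false = false
w14 = w10 XOR in0 = false XOR true = true
w15 = w11 XOR w13 = false XOR false = false

w7 = false, w14 = true, w15 = false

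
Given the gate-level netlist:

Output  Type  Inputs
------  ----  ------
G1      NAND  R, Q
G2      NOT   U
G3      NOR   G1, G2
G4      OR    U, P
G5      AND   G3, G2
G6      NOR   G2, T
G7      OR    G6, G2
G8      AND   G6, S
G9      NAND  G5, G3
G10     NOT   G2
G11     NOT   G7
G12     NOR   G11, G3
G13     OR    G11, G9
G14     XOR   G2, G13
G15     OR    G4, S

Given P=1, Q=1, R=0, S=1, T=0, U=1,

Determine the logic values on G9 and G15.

G9 = 1  G15 = 1

G1 = R NAND Q = 0 NAND 1 = 1
G2 = NOT U = NOT 1 = 0
G3 = G1 NOR G2 = 1 NOR 0 = 0
G4 = U OR P = 1 OR 1 = 1
G5 = G3 AND G2 = 0 AND 0 = 0
G9 = G5 NAND G3 = 0 NAND 0 = 1
G15 = G4 OR S = 1 OR 1 = 1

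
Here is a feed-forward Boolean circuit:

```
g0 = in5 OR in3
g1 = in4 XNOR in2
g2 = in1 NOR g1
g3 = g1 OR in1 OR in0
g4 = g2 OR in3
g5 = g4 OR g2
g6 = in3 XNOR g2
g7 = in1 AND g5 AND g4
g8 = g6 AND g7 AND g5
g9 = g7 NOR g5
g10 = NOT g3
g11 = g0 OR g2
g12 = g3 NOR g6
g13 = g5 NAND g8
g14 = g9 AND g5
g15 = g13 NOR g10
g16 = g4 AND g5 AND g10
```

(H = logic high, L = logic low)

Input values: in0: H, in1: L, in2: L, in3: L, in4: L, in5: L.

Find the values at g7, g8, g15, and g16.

g1 = in4 XNOR in2 = L XNOR L = H
g2 = in1 NOR g1 = L NOR H = L
g3 = g1 OR in1 OR in0 = H OR L OR H = H
g4 = g2 OR in3 = L OR L = L
g5 = g4 OR g2 = L OR L = L
g6 = in3 XNOR g2 = L XNOR L = H
g7 = in1 AND g5 AND g4 = L AND L AND L = L
g8 = g6 AND g7 AND g5 = H AND L AND L = L
g10 = NOT g3 = NOT H = L
g13 = g5 NAND g8 = L NAND L = H
g15 = g13 NOR g10 = H NOR L = L
g16 = g4 AND g5 AND g10 = L AND L AND L = L

g7 = L  g8 = L  g15 = L  g16 = L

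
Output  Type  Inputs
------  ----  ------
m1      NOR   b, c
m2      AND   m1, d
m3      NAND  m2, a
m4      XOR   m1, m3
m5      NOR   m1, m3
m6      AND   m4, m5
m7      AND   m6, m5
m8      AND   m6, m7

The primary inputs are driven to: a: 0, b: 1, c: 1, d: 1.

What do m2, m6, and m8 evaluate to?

m2 = 0  m6 = 0  m8 = 0

m1 = b NOR c = 1 NOR 1 = 0
m2 = m1 AND d = 0 AND 1 = 0
m3 = m2 NAND a = 0 NAND 0 = 1
m4 = m1 XOR m3 = 0 XOR 1 = 1
m5 = m1 NOR m3 = 0 NOR 1 = 0
m6 = m4 AND m5 = 1 AND 0 = 0
m7 = m6 AND m5 = 0 AND 0 = 0
m8 = m6 AND m7 = 0 AND 0 = 0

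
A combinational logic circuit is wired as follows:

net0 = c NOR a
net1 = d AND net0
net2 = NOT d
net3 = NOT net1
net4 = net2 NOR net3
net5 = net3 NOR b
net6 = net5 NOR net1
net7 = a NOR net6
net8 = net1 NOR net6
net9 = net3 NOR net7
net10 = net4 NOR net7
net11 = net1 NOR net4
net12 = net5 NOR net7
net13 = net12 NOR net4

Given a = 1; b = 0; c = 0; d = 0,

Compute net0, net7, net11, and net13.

net0 = 0, net7 = 0, net11 = 1, net13 = 0

net0 = c NOR a = 0 NOR 1 = 0
net1 = d AND net0 = 0 AND 0 = 0
net2 = NOT d = NOT 0 = 1
net3 = NOT net1 = NOT 0 = 1
net4 = net2 NOR net3 = 1 NOR 1 = 0
net5 = net3 NOR b = 1 NOR 0 = 0
net6 = net5 NOR net1 = 0 NOR 0 = 1
net7 = a NOR net6 = 1 NOR 1 = 0
net11 = net1 NOR net4 = 0 NOR 0 = 1
net12 = net5 NOR net7 = 0 NOR 0 = 1
net13 = net12 NOR net4 = 1 NOR 0 = 0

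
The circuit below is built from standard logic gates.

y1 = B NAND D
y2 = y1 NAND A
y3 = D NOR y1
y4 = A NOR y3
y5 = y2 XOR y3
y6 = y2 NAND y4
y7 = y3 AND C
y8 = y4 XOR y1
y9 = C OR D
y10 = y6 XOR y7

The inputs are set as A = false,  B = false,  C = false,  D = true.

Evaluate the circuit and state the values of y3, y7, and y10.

y3 = false; y7 = false; y10 = false

y1 = B NAND D = false NAND true = true
y2 = y1 NAND A = true NAND false = true
y3 = D NOR y1 = true NOR true = false
y4 = A NOR y3 = false NOR false = true
y6 = y2 NAND y4 = true NAND true = false
y7 = y3 AND C = false AND false = false
y10 = y6 XOR y7 = false XOR false = false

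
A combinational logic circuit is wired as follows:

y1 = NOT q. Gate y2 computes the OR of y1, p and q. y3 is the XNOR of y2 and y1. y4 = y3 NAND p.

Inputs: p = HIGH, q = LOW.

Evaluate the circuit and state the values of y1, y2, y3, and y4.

y1 = HIGH  y2 = HIGH  y3 = HIGH  y4 = LOW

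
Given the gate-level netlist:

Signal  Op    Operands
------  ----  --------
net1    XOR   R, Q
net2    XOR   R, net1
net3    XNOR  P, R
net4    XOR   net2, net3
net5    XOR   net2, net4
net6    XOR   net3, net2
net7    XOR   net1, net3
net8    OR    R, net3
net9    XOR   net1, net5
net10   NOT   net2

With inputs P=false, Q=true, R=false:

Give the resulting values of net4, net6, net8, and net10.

net4 = false; net6 = false; net8 = true; net10 = false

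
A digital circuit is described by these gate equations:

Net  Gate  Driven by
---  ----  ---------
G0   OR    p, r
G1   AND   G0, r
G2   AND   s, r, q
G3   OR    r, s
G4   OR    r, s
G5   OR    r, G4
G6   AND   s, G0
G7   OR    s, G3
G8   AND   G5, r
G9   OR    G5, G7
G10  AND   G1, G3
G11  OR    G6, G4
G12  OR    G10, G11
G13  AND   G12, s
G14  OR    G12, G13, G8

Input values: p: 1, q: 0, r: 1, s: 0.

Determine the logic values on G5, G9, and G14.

G0 = p OR r = 1 OR 1 = 1
G1 = G0 AND r = 1 AND 1 = 1
G3 = r OR s = 1 OR 0 = 1
G4 = r OR s = 1 OR 0 = 1
G5 = r OR G4 = 1 OR 1 = 1
G6 = s AND G0 = 0 AND 1 = 0
G7 = s OR G3 = 0 OR 1 = 1
G8 = G5 AND r = 1 AND 1 = 1
G9 = G5 OR G7 = 1 OR 1 = 1
G10 = G1 AND G3 = 1 AND 1 = 1
G11 = G6 OR G4 = 0 OR 1 = 1
G12 = G10 OR G11 = 1 OR 1 = 1
G13 = G12 AND s = 1 AND 0 = 0
G14 = G12 OR G13 OR G8 = 1 OR 0 OR 1 = 1

G5 = 1, G9 = 1, G14 = 1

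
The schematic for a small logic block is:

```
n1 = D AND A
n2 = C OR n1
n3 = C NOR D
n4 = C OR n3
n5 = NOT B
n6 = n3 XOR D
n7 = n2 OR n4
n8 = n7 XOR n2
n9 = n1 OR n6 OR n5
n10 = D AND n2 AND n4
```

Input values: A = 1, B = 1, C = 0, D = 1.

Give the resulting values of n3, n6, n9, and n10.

n1 = D AND A = 1 AND 1 = 1
n2 = C OR n1 = 0 OR 1 = 1
n3 = C NOR D = 0 NOR 1 = 0
n4 = C OR n3 = 0 OR 0 = 0
n5 = NOT B = NOT 1 = 0
n6 = n3 XOR D = 0 XOR 1 = 1
n9 = n1 OR n6 OR n5 = 1 OR 1 OR 0 = 1
n10 = D AND n2 AND n4 = 1 AND 1 AND 0 = 0

n3 = 0, n6 = 1, n9 = 1, n10 = 0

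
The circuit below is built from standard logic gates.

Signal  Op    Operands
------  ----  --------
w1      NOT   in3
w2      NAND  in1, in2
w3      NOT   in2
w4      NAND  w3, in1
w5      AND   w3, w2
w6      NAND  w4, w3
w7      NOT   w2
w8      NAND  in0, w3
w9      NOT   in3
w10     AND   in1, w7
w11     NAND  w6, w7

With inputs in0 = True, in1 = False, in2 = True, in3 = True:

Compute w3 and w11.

w2 = in1 NAND in2 = False NAND True = True
w3 = NOT in2 = NOT True = False
w4 = w3 NAND in1 = False NAND False = True
w6 = w4 NAND w3 = True NAND False = True
w7 = NOT w2 = NOT True = False
w11 = w6 NAND w7 = True NAND False = True

w3 = False, w11 = True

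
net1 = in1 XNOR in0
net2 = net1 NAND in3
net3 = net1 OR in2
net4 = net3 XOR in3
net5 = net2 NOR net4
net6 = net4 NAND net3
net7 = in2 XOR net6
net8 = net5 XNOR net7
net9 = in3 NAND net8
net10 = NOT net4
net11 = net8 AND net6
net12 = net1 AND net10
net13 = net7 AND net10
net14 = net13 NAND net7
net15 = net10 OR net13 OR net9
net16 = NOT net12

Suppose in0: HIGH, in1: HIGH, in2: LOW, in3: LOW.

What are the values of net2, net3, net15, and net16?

net1 = in1 XNOR in0 = HIGH XNOR HIGH = HIGH
net2 = net1 NAND in3 = HIGH NAND LOW = HIGH
net3 = net1 OR in2 = HIGH OR LOW = HIGH
net4 = net3 XOR in3 = HIGH XOR LOW = HIGH
net5 = net2 NOR net4 = HIGH NOR HIGH = LOW
net6 = net4 NAND net3 = HIGH NAND HIGH = LOW
net7 = in2 XOR net6 = LOW XOR LOW = LOW
net8 = net5 XNOR net7 = LOW XNOR LOW = HIGH
net9 = in3 NAND net8 = LOW NAND HIGH = HIGH
net10 = NOT net4 = NOT HIGH = LOW
net12 = net1 AND net10 = HIGH AND LOW = LOW
net13 = net7 AND net10 = LOW AND LOW = LOW
net15 = net10 OR net13 OR net9 = LOW OR LOW OR HIGH = HIGH
net16 = NOT net12 = NOT LOW = HIGH

net2 = HIGH, net3 = HIGH, net15 = HIGH, net16 = HIGH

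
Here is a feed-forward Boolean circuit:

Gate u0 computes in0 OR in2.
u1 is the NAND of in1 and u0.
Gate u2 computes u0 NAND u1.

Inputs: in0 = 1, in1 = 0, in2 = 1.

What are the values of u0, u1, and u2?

u0 = in0 OR in2 = 1 OR 1 = 1
u1 = in1 NAND u0 = 0 NAND 1 = 1
u2 = u0 NAND u1 = 1 NAND 1 = 0

u0 = 1, u1 = 1, u2 = 0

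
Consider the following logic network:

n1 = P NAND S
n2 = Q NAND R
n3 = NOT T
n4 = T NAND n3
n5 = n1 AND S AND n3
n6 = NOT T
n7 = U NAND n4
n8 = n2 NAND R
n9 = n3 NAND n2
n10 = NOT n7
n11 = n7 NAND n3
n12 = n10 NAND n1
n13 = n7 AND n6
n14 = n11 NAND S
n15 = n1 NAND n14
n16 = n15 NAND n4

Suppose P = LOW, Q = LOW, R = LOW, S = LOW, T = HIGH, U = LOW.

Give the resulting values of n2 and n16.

n1 = P NAND S = LOW NAND LOW = HIGH
n2 = Q NAND R = LOW NAND LOW = HIGH
n3 = NOT T = NOT HIGH = LOW
n4 = T NAND n3 = HIGH NAND LOW = HIGH
n7 = U NAND n4 = LOW NAND HIGH = HIGH
n11 = n7 NAND n3 = HIGH NAND LOW = HIGH
n14 = n11 NAND S = HIGH NAND LOW = HIGH
n15 = n1 NAND n14 = HIGH NAND HIGH = LOW
n16 = n15 NAND n4 = LOW NAND HIGH = HIGH

n2 = HIGH, n16 = HIGH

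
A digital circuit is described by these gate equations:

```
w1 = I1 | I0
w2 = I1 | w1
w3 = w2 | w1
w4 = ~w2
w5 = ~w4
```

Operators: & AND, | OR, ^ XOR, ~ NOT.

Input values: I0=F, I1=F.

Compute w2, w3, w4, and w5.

w2 = F; w3 = F; w4 = T; w5 = F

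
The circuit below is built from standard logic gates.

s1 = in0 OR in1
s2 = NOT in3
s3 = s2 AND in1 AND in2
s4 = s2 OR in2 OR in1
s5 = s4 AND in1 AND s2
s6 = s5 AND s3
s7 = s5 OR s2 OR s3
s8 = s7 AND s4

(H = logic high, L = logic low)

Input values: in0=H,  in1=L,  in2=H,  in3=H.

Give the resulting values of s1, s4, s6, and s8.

s1 = in0 OR in1 = H OR L = H
s2 = NOT in3 = NOT H = L
s3 = s2 AND in1 AND in2 = L AND L AND H = L
s4 = s2 OR in2 OR in1 = L OR H OR L = H
s5 = s4 AND in1 AND s2 = H AND L AND L = L
s6 = s5 AND s3 = L AND L = L
s7 = s5 OR s2 OR s3 = L OR L OR L = L
s8 = s7 AND s4 = L AND H = L

s1 = H  s4 = H  s6 = L  s8 = L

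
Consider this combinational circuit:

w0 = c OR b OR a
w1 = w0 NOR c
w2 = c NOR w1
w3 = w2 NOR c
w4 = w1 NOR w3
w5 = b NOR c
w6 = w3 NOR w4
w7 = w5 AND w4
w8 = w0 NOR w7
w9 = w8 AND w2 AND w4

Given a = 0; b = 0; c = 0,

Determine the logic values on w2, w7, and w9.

w0 = c OR b OR a = 0 OR 0 OR 0 = 0
w1 = w0 NOR c = 0 NOR 0 = 1
w2 = c NOR w1 = 0 NOR 1 = 0
w3 = w2 NOR c = 0 NOR 0 = 1
w4 = w1 NOR w3 = 1 NOR 1 = 0
w5 = b NOR c = 0 NOR 0 = 1
w7 = w5 AND w4 = 1 AND 0 = 0
w8 = w0 NOR w7 = 0 NOR 0 = 1
w9 = w8 AND w2 AND w4 = 1 AND 0 AND 0 = 0

w2 = 0, w7 = 0, w9 = 0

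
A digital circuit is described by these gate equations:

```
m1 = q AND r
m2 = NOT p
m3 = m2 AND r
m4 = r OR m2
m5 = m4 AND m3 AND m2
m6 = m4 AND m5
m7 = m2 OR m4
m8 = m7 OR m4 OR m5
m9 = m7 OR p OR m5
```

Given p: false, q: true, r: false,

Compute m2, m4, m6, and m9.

m2 = true, m4 = true, m6 = false, m9 = true

m2 = NOT p = NOT false = true
m3 = m2 AND r = true AND false = false
m4 = r OR m2 = false OR true = true
m5 = m4 AND m3 AND m2 = true AND false AND true = false
m6 = m4 AND m5 = true AND false = false
m7 = m2 OR m4 = true OR true = true
m9 = m7 OR p OR m5 = true OR false OR false = true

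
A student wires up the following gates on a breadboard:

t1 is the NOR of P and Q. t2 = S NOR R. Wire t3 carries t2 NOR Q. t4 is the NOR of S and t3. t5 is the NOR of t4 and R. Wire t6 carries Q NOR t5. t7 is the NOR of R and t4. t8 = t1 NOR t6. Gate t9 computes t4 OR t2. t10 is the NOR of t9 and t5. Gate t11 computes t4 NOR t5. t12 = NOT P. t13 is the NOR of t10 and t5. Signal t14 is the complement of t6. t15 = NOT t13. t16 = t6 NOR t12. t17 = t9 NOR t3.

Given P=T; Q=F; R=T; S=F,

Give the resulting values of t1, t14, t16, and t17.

t1 = F, t14 = F, t16 = F, t17 = F

t1 = P NOR Q = T NOR F = F
t2 = S NOR R = F NOR T = F
t3 = t2 NOR Q = F NOR F = T
t4 = S NOR t3 = F NOR T = F
t5 = t4 NOR R = F NOR T = F
t6 = Q NOR t5 = F NOR F = T
t9 = t4 OR t2 = F OR F = F
t12 = NOT P = NOT T = F
t14 = NOT t6 = NOT T = F
t16 = t6 NOR t12 = T NOR F = F
t17 = t9 NOR t3 = F NOR T = F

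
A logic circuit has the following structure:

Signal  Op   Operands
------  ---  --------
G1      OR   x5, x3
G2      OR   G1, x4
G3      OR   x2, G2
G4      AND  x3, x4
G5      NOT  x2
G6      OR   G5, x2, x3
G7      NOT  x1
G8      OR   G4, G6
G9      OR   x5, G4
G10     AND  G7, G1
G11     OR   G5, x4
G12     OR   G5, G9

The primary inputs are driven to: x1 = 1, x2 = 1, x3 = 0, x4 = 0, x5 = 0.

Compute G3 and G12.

G3 = 1, G12 = 0

G1 = x5 OR x3 = 0 OR 0 = 0
G2 = G1 OR x4 = 0 OR 0 = 0
G3 = x2 OR G2 = 1 OR 0 = 1
G4 = x3 AND x4 = 0 AND 0 = 0
G5 = NOT x2 = NOT 1 = 0
G9 = x5 OR G4 = 0 OR 0 = 0
G12 = G5 OR G9 = 0 OR 0 = 0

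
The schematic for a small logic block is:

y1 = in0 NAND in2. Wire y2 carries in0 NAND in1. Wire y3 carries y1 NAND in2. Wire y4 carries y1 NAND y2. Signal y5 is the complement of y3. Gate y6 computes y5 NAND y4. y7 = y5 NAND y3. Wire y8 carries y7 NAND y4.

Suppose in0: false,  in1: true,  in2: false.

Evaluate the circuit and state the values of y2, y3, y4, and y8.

y2 = true, y3 = true, y4 = false, y8 = true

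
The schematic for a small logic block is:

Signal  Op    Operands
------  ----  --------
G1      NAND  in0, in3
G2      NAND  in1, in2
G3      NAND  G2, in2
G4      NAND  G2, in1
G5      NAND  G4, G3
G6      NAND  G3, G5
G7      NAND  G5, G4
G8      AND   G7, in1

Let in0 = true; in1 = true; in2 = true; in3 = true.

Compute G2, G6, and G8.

G2 = false  G6 = true  G8 = true

G2 = in1 NAND in2 = true NAND true = false
G3 = G2 NAND in2 = false NAND true = true
G4 = G2 NAND in1 = false NAND true = true
G5 = G4 NAND G3 = true NAND true = false
G6 = G3 NAND G5 = true NAND false = true
G7 = G5 NAND G4 = false NAND true = true
G8 = G7 AND in1 = true AND true = true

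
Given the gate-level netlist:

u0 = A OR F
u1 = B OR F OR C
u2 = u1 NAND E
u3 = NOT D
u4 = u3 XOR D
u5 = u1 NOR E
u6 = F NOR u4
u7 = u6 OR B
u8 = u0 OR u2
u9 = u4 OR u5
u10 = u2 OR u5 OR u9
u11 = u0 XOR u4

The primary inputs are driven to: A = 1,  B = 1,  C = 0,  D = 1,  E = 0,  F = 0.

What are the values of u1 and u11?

u1 = 1, u11 = 0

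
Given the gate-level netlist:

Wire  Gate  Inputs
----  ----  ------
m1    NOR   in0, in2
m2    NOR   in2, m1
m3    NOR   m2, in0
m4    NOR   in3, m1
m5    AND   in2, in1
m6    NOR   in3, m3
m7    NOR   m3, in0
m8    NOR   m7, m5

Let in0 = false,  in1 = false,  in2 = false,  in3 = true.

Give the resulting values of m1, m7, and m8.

m1 = true; m7 = false; m8 = true

m1 = in0 NOR in2 = false NOR false = true
m2 = in2 NOR m1 = false NOR true = false
m3 = m2 NOR in0 = false NOR false = true
m5 = in2 AND in1 = false AND false = false
m7 = m3 NOR in0 = true NOR false = false
m8 = m7 NOR m5 = false NOR false = true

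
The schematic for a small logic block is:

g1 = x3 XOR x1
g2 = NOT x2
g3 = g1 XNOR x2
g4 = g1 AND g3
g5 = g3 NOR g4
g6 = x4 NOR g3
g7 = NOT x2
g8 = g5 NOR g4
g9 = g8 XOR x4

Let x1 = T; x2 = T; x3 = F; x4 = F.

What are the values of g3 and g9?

g3 = T; g9 = F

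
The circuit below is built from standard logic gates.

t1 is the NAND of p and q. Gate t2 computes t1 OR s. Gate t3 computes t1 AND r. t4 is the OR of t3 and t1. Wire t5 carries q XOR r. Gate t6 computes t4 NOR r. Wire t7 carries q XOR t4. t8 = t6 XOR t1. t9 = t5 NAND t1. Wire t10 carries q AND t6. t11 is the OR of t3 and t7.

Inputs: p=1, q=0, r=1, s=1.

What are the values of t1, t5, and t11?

t1 = p NAND q = 1 NAND 0 = 1
t3 = t1 AND r = 1 AND 1 = 1
t4 = t3 OR t1 = 1 OR 1 = 1
t5 = q XOR r = 0 XOR 1 = 1
t7 = q XOR t4 = 0 XOR 1 = 1
t11 = t3 OR t7 = 1 OR 1 = 1

t1 = 1; t5 = 1; t11 = 1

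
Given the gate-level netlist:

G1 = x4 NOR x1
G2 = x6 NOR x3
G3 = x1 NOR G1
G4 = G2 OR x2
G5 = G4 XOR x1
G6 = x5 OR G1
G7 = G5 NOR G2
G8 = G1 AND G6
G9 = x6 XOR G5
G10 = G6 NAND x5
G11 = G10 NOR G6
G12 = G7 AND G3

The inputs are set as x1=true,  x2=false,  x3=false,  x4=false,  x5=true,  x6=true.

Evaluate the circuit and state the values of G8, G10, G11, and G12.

G1 = x4 NOR x1 = false NOR true = false
G2 = x6 NOR x3 = true NOR false = false
G3 = x1 NOR G1 = true NOR false = false
G4 = G2 OR x2 = false OR false = false
G5 = G4 XOR x1 = false XOR true = true
G6 = x5 OR G1 = true OR false = true
G7 = G5 NOR G2 = true NOR false = false
G8 = G1 AND G6 = false AND true = false
G10 = G6 NAND x5 = true NAND true = false
G11 = G10 NOR G6 = false NOR true = false
G12 = G7 AND G3 = false AND false = false

G8 = false, G10 = false, G11 = false, G12 = false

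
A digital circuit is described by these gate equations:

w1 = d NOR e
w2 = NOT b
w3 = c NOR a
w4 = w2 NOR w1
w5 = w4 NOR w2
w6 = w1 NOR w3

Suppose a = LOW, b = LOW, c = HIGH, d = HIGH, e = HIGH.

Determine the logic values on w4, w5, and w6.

w4 = LOW  w5 = LOW  w6 = HIGH

w1 = d NOR e = HIGH NOR HIGH = LOW
w2 = NOT b = NOT LOW = HIGH
w3 = c NOR a = HIGH NOR LOW = LOW
w4 = w2 NOR w1 = HIGH NOR LOW = LOW
w5 = w4 NOR w2 = LOW NOR HIGH = LOW
w6 = w1 NOR w3 = LOW NOR LOW = HIGH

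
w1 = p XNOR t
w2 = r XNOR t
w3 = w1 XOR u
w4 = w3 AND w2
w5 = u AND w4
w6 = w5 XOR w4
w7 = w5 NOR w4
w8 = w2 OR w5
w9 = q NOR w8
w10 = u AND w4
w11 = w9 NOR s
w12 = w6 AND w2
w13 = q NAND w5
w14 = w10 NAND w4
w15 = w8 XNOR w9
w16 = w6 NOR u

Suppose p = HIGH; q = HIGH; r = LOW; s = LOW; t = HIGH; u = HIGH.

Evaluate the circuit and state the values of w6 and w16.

w6 = LOW  w16 = LOW

w1 = p XNOR t = HIGH XNOR HIGH = HIGH
w2 = r XNOR t = LOW XNOR HIGH = LOW
w3 = w1 XOR u = HIGH XOR HIGH = LOW
w4 = w3 AND w2 = LOW AND LOW = LOW
w5 = u AND w4 = HIGH AND LOW = LOW
w6 = w5 XOR w4 = LOW XOR LOW = LOW
w16 = w6 NOR u = LOW NOR HIGH = LOW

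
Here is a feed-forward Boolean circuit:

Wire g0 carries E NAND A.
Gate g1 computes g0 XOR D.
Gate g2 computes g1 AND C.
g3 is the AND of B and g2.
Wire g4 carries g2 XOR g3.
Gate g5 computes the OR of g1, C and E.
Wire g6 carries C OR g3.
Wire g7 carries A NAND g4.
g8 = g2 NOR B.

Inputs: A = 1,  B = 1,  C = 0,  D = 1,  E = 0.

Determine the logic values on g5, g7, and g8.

g5 = 0; g7 = 1; g8 = 0

g0 = E NAND A = 0 NAND 1 = 1
g1 = g0 XOR D = 1 XOR 1 = 0
g2 = g1 AND C = 0 AND 0 = 0
g3 = B AND g2 = 1 AND 0 = 0
g4 = g2 XOR g3 = 0 XOR 0 = 0
g5 = g1 OR C OR E = 0 OR 0 OR 0 = 0
g7 = A NAND g4 = 1 NAND 0 = 1
g8 = g2 NOR B = 0 NOR 1 = 0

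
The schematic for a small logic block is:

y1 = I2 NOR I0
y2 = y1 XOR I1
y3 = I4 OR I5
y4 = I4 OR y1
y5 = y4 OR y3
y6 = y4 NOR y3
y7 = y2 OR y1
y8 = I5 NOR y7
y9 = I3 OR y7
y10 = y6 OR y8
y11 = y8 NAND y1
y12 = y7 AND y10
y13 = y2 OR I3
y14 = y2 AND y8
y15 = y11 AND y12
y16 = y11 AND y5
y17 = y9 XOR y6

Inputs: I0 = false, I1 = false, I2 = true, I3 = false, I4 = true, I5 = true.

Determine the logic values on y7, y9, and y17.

y7 = false, y9 = false, y17 = false

y1 = I2 NOR I0 = true NOR false = false
y2 = y1 XOR I1 = false XOR false = false
y3 = I4 OR I5 = true OR true = true
y4 = I4 OR y1 = true OR false = true
y6 = y4 NOR y3 = true NOR true = false
y7 = y2 OR y1 = false OR false = false
y9 = I3 OR y7 = false OR false = false
y17 = y9 XOR y6 = false XOR false = false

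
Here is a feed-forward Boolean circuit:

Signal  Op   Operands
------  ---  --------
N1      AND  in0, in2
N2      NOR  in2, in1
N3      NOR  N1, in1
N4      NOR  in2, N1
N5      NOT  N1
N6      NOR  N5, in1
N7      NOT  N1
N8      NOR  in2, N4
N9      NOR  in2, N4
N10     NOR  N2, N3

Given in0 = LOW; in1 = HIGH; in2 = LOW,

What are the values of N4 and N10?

N4 = HIGH, N10 = HIGH

N1 = in0 AND in2 = LOW AND LOW = LOW
N2 = in2 NOR in1 = LOW NOR HIGH = LOW
N3 = N1 NOR in1 = LOW NOR HIGH = LOW
N4 = in2 NOR N1 = LOW NOR LOW = HIGH
N10 = N2 NOR N3 = LOW NOR LOW = HIGH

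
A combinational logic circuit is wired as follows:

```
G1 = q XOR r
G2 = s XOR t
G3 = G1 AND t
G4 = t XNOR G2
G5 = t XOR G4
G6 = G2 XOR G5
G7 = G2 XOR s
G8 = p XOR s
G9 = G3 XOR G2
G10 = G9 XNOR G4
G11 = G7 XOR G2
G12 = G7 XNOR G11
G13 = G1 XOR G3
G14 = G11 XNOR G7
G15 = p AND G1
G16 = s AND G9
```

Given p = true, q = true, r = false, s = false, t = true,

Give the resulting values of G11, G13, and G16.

G11 = false  G13 = false  G16 = false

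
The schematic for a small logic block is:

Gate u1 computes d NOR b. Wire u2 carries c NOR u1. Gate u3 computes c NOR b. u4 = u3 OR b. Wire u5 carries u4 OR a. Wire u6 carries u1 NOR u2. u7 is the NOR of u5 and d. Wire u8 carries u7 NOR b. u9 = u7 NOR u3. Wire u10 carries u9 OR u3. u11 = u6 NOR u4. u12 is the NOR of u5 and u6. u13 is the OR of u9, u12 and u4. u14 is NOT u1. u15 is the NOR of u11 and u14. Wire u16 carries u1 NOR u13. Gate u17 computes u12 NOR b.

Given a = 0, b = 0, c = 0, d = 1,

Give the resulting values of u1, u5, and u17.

u1 = 0  u5 = 1  u17 = 1

u1 = d NOR b = 1 NOR 0 = 0
u2 = c NOR u1 = 0 NOR 0 = 1
u3 = c NOR b = 0 NOR 0 = 1
u4 = u3 OR b = 1 OR 0 = 1
u5 = u4 OR a = 1 OR 0 = 1
u6 = u1 NOR u2 = 0 NOR 1 = 0
u12 = u5 NOR u6 = 1 NOR 0 = 0
u17 = u12 NOR b = 0 NOR 0 = 1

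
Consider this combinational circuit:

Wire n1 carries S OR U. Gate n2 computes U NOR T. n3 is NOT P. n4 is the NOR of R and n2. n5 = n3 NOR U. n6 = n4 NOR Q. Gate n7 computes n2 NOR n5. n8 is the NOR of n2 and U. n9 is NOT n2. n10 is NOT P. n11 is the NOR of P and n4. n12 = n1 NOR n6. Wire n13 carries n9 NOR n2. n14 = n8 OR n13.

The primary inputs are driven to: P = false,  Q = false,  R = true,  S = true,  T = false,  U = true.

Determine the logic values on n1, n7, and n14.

n1 = true, n7 = true, n14 = false

n1 = S OR U = true OR true = true
n2 = U NOR T = true NOR false = false
n3 = NOT P = NOT false = true
n5 = n3 NOR U = true NOR true = false
n7 = n2 NOR n5 = false NOR false = true
n8 = n2 NOR U = false NOR true = false
n9 = NOT n2 = NOT false = true
n13 = n9 NOR n2 = true NOR false = false
n14 = n8 OR n13 = false OR false = false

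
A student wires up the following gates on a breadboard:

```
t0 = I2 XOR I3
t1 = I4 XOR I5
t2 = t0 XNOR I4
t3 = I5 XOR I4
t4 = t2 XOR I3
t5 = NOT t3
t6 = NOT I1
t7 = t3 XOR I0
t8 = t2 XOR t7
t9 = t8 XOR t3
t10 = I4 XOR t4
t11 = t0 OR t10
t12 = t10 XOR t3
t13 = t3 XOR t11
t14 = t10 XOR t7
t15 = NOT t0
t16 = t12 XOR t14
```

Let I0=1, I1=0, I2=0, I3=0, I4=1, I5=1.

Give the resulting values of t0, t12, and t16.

t0 = 0, t12 = 1, t16 = 1

t0 = I2 XOR I3 = 0 XOR 0 = 0
t2 = t0 XNOR I4 = 0 XNOR 1 = 0
t3 = I5 XOR I4 = 1 XOR 1 = 0
t4 = t2 XOR I3 = 0 XOR 0 = 0
t7 = t3 XOR I0 = 0 XOR 1 = 1
t10 = I4 XOR t4 = 1 XOR 0 = 1
t12 = t10 XOR t3 = 1 XOR 0 = 1
t14 = t10 XOR t7 = 1 XOR 1 = 0
t16 = t12 XOR t14 = 1 XOR 0 = 1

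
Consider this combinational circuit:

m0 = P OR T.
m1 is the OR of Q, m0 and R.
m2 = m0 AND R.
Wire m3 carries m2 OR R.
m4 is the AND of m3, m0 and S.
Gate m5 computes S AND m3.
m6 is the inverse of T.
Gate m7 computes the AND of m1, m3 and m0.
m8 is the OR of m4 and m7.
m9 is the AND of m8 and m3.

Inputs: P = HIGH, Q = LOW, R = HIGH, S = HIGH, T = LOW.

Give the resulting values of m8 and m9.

m8 = HIGH  m9 = HIGH

m0 = P OR T = HIGH OR LOW = HIGH
m1 = Q OR m0 OR R = LOW OR HIGH OR HIGH = HIGH
m2 = m0 AND R = HIGH AND HIGH = HIGH
m3 = m2 OR R = HIGH OR HIGH = HIGH
m4 = m3 AND m0 AND S = HIGH AND HIGH AND HIGH = HIGH
m7 = m1 AND m3 AND m0 = HIGH AND HIGH AND HIGH = HIGH
m8 = m4 OR m7 = HIGH OR HIGH = HIGH
m9 = m8 AND m3 = HIGH AND HIGH = HIGH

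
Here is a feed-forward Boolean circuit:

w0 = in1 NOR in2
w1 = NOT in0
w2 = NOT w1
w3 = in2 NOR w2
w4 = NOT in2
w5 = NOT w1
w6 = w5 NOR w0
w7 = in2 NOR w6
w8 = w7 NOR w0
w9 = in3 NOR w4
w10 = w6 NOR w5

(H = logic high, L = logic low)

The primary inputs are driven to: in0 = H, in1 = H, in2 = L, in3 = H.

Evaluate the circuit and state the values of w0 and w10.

w0 = in1 NOR in2 = H NOR L = L
w1 = NOT in0 = NOT H = L
w5 = NOT w1 = NOT L = H
w6 = w5 NOR w0 = H NOR L = L
w10 = w6 NOR w5 = L NOR H = L

w0 = L, w10 = L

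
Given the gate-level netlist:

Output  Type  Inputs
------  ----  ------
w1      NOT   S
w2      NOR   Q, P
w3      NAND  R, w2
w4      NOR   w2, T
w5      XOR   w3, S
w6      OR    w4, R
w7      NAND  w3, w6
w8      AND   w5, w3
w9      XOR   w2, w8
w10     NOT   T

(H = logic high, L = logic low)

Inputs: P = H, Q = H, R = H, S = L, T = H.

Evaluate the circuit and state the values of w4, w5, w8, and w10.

w4 = L, w5 = H, w8 = H, w10 = L

w2 = Q NOR P = H NOR H = L
w3 = R NAND w2 = H NAND L = H
w4 = w2 NOR T = L NOR H = L
w5 = w3 XOR S = H XOR L = H
w8 = w5 AND w3 = H AND H = H
w10 = NOT T = NOT H = L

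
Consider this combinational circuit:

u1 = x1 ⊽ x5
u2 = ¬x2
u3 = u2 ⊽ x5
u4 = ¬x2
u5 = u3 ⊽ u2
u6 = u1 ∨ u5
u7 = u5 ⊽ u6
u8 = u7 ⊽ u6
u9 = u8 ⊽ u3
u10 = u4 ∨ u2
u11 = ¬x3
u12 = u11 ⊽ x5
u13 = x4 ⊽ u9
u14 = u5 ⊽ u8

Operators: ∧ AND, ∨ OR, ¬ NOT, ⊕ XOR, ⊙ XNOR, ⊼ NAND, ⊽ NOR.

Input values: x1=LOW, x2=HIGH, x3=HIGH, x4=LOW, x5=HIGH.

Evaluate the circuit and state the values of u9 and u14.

u1 = x1 NOR x5 = LOW NOR HIGH = LOW
u2 = NOT x2 = NOT HIGH = LOW
u3 = u2 NOR x5 = LOW NOR HIGH = LOW
u5 = u3 NOR u2 = LOW NOR LOW = HIGH
u6 = u1 OR u5 = LOW OR HIGH = HIGH
u7 = u5 NOR u6 = HIGH NOR HIGH = LOW
u8 = u7 NOR u6 = LOW NOR HIGH = LOW
u9 = u8 NOR u3 = LOW NOR LOW = HIGH
u14 = u5 NOR u8 = HIGH NOR LOW = LOW

u9 = HIGH; u14 = LOW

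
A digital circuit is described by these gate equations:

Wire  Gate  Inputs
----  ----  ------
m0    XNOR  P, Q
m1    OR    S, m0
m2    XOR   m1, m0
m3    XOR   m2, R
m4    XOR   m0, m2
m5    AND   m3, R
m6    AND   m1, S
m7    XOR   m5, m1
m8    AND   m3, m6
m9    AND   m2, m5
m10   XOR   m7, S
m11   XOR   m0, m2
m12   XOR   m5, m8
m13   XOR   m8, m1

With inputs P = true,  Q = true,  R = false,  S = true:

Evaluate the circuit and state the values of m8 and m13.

m0 = P XNOR Q = true XNOR true = true
m1 = S OR m0 = true OR true = true
m2 = m1 XOR m0 = true XOR true = false
m3 = m2 XOR R = false XOR false = false
m6 = m1 AND S = true AND true = true
m8 = m3 AND m6 = false AND true = false
m13 = m8 XOR m1 = false XOR true = true

m8 = false, m13 = true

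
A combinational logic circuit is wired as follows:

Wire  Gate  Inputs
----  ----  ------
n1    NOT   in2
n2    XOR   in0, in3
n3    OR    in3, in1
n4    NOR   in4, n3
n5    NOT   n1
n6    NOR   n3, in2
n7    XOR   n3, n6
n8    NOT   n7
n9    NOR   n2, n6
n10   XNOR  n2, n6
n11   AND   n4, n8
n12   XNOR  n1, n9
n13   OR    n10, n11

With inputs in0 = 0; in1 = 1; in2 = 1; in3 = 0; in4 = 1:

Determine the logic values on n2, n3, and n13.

n2 = 0, n3 = 1, n13 = 1

n2 = in0 XOR in3 = 0 XOR 0 = 0
n3 = in3 OR in1 = 0 OR 1 = 1
n4 = in4 NOR n3 = 1 NOR 1 = 0
n6 = n3 NOR in2 = 1 NOR 1 = 0
n7 = n3 XOR n6 = 1 XOR 0 = 1
n8 = NOT n7 = NOT 1 = 0
n10 = n2 XNOR n6 = 0 XNOR 0 = 1
n11 = n4 AND n8 = 0 AND 0 = 0
n13 = n10 OR n11 = 1 OR 0 = 1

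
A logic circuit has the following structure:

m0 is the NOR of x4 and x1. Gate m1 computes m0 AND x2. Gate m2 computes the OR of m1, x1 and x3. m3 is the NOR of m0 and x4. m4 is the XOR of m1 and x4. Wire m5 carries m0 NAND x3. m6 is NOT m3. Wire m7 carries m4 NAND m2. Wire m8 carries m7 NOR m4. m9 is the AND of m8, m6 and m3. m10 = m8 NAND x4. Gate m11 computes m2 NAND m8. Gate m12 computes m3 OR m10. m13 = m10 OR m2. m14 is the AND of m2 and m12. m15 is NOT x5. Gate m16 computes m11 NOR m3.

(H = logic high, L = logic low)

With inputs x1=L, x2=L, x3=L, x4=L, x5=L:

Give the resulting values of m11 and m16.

m11 = H, m16 = L

m0 = x4 NOR x1 = L NOR L = H
m1 = m0 AND x2 = H AND L = L
m2 = m1 OR x1 OR x3 = L OR L OR L = L
m3 = m0 NOR x4 = H NOR L = L
m4 = m1 XOR x4 = L XOR L = L
m7 = m4 NAND m2 = L NAND L = H
m8 = m7 NOR m4 = H NOR L = L
m11 = m2 NAND m8 = L NAND L = H
m16 = m11 NOR m3 = H NOR L = L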